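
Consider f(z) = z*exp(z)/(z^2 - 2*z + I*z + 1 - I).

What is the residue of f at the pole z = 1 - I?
(1 + I)*exp(1 - I)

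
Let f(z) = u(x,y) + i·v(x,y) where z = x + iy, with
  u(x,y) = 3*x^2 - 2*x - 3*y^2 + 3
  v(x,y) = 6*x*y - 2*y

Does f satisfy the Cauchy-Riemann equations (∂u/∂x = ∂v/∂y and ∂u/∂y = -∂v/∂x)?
∂u/∂x = 6*x - 2
∂v/∂y = 6*x - 2
∂u/∂y = -6*y
∂v/∂x = 6*y
∂u/∂x = ∂v/∂y and ∂u/∂y = -∂v/∂x hold identically; f is analytic.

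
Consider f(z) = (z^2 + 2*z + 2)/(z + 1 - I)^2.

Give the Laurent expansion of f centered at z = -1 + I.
2*I/(z + 1 - I) + 1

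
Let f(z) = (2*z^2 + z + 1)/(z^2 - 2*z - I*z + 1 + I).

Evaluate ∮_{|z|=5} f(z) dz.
By the residue theorem, ∮_C f(z) dz = 2πi · (sum of the residues of f at the poles inside |z| = 5).

The denominator factors as (z - 1)*(z - 1 - I), so the singularities of f are simple poles at z = 1, z = 1 + I.
  |1|² = 1 < 25 = 5², so this pole is inside the contour.
  |1 + I|² = 2 < 25 = 5², so this pole is inside the contour.

With P(z) = 2*z^2 + z + 1 and Q(z) = z^2 - 2*z - I*z + 1 + I, each pole is simple, so Res(f, z₀) = P(z₀)/Q'(z₀) with Q'(z) = 2*z - 2 - I.
  Res(f, 1) = P(1)/Q'(1) = (4)/(-I) = 4*I
  Res(f, 1 + I) = P(1 + I)/Q'(1 + I) = (2 + 5*I)/(I) = 5 - 2*I

Sum of residues inside C: 5 + 2*I
∮_C f(z) dz = 2πi · (5 + 2*I) = pi*(-4 + 10*I)

Final answer: pi*(-4 + 10*I)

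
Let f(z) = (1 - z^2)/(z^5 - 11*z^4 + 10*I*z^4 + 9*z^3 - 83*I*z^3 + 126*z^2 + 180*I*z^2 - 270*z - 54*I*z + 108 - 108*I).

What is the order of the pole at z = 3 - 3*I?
Factor the denominator:
  z^5 - 11*z^4 + 10*I*z^4 + 9*z^3 - 83*I*z^3 + 126*z^2 + 180*I*z^2 - 270*z - 54*I*z + 108 - 108*I = (z - 3 + 3*I)^3*(z + I)*(z - 2)

The numerator P(z) = 1 - z^2 has P(3 - 3*I) = 1 + 18*I ≠ 0, so no factor of (z - 3 + 3*I) cancels.
Near z = 3 - 3*I we can therefore write f(z) = g(z)/(z - 3 + 3*I)^3 with g analytic at 3 - 3*I and g(3 - 3*I) ≠ 0 (g is the numerator divided by the remaining denominator factors).

Hence z = 3 - 3*I is a pole of order 3.

Final answer: 3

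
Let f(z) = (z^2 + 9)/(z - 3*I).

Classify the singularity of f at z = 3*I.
The numerator vanishes at z = 3*I ((3*I)^2 = -9), so it is divisible by z - 3*I:
  z^2 + 9 = (z - 3*I)*(z + 3*I)
Hence for z ≠ 3*I, f(z) = z + 3*I, a polynomial, and lim_{z→3*I} f(z) = 6*I is finite.
So the singularity is removable.

Final answer: removable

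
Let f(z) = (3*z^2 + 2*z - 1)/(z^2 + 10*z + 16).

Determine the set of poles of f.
The singularities of f are the zeros of the denominator. Factoring,
  z^2 + 10*z + 16 = (z + 2)*(z + 8)
so the candidates are z = -2, z = -8.

Check the numerator P(z) = 3*z^2 + 2*z - 1 at each one:
  P(-2) = 7 ≠ 0, so z = -2 is a (simple) pole.
  P(-8) = 175 ≠ 0, so z = -8 is a (simple) pole.

Poles of f: {-8, -2}

Final answer: {-8, -2}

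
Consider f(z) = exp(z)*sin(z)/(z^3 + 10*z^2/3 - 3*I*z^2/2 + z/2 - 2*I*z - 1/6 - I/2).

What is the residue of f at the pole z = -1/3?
Write f(z) = P(z)/Q(z) with P(z) = exp(z)*sin(z) and Q(z) = z^3 + 10*z^2/3 - 3*I*z^2/2 + z/2 - 2*I*z - 1/6 - I/2.
The denominator factors as Q(z) = (z + 3 - I)*(z - I/2)*(z + 1/3), so z = -1/3 is a simple zero of Q and P is analytic there; z = -1/3 is therefore a simple pole and
  Res(f, z₀) = P(z₀)/Q'(z₀).

Q'(z) = 3*z^2 + 20*z/3 - 3*I*z + 1/2 - 2*I, so Q'(-1/3) = -25/18 - I.
P(-1/3) = -exp(-1/3)*sin(1/3).

Res(f, -1/3) = (-exp(-1/3)*sin(1/3))/(-25/18 - I) = (450/949 - 324*I/949)*exp(-1/3)*sin(1/3)

Final answer: (450/949 - 324*I/949)*exp(-1/3)*sin(1/3)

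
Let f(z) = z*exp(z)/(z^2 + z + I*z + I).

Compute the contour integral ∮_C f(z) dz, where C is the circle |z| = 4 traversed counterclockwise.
By the residue theorem, ∮_C f(z) dz = 2πi · (sum of the residues of f at the poles inside |z| = 4).

The denominator factors as (z + I)*(z + 1), so the singularities of f are simple poles at z = -I, z = -1.
  |-I|² = 1 < 16 = 4², so this pole is inside the contour.
  |-1|² = 1 < 16 = 4², so this pole is inside the contour.

With P(z) = z*exp(z) and Q(z) = z^2 + z + I*z + I, each pole is simple, so Res(f, z₀) = P(z₀)/Q'(z₀) with Q'(z) = 2*z + 1 + I.
  Res(f, -I) = P(-I)/Q'(-I) = (-I*exp(-I))/(1 - I) = (1/2 - I/2)*exp(-I)
  Res(f, -1) = P(-1)/Q'(-1) = (-exp(-1))/(-1 + I) = (1/2 + I/2)*exp(-1)

Sum of residues inside C: (1/2 - I/2)*exp(-I) + (1/2 + I/2)*exp(-1)
∮_C f(z) dz = 2πi · ((1/2 - I/2)*exp(-I) + (1/2 + I/2)*exp(-1)) = pi*(1 + I)*exp(-I) + pi*(-1 + I)*exp(-1)

Final answer: pi*(1 + I)*exp(-I) + pi*(-1 + I)*exp(-1)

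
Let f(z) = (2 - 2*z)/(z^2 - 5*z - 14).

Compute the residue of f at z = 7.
-4/3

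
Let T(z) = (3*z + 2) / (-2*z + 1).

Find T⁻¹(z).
Set w = T(z) = (3*z + 2) / (-2*z + 1) and solve for z:
  w*(-2*z + 1) = 3*z + 2
  w + z*(-2*w - 3) - 2 = 0
  z*(-2*w - 3) = 2 - w
  z = (w - 2)/(2*w + 3)
Renaming the variable, T⁻¹(z) = (z - 2)/(2*z + 3).
(Check: ad - bc = 7 ≠ 0, so T is invertible.)

Final answer: (z - 2)/(2*z + 3)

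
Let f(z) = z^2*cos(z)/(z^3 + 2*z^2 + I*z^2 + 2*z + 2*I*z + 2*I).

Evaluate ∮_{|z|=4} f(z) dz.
pi*(4/5 - 2*I/5)*cosh(1) + pi*(-4/5 + 2*I/5)*cos(1 - I) + 2*I*pi*cos(1 + I)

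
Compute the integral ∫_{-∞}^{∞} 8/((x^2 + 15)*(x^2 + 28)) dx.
Let f(z) = 8/((z^2 + 15)*(z^2 + 28)). The denominator has no real zeros and deg Q - deg P = 4 ≥ 2, so the integral of f over the upper semicircle |z| = R tends to 0 as R → ∞. Closing the contour in the upper half-plane,
  ∫_{-∞}^{∞} f(x) dx = 2πi · Σ Res(f, z_k)  over the poles with Im z_k > 0.

Zeros of the denominator: z^2 + 28 = 0 gives z = ±2*sqrt(7)*I; z^2 + 15 = 0 gives z = ±sqrt(15)*I.
Upper half-plane: z = sqrt(15)*I, z = 2*sqrt(7)*I (simple).

Each pole is a simple zero of Q(z) = z^4 + 43*z^2 + 420, so Res(f, z₀) = P(z₀)/Q'(z₀) with P(z) = 8, Q'(z) = 4*z^3 + 86*z:
  Res(f, sqrt(15)*I) = (8)/(26*sqrt(15)*I) = -4*sqrt(15)*I/195
  Res(f, 2*sqrt(7)*I) = (8)/(-52*sqrt(7)*I) = 2*sqrt(7)*I/91

Sum of residues: 2*I*(-14*sqrt(15) + 15*sqrt(7))/1365
∫_{-∞}^{∞} f(x) dx = 2πi · (2*I*(-14*sqrt(15) + 15*sqrt(7))/1365) = 4*pi*(-15*sqrt(7) + 14*sqrt(15))/1365

Final answer: 4*pi*(-15*sqrt(7) + 14*sqrt(15))/1365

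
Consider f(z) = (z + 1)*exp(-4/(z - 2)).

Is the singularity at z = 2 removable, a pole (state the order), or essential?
Let u = z - 2. Then
  e^(-4/u) = Σ_{k≥0} (-4)^k/(k!·u^k) = 1 - 4/u + 8/u^2 - 32/(3*u^3) + ...
which has infinitely many negative powers of u, so exp(-4/(z - 2)) has an essential singularity at z = 2.
The extra factor z + 1 is a nonzero polynomial; if the product had at most a pole at z = 2, dividing by that polynomial would leave exp(-4/(z - 2)) with at most a pole too — contradiction. (Equivalently, the product's Laurent series still has infinitely many negative powers.)
So the singularity is essential.

Final answer: essential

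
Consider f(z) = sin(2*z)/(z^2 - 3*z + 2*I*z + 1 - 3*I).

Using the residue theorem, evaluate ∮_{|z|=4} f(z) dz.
By the residue theorem, ∮_C f(z) dz = 2πi · (sum of the residues of f at the poles inside |z| = 4).

The denominator factors as (z - 1 + I)*(z - 2 + I), so the singularities of f are simple poles at z = 1 - I, z = 2 - I.
  |1 - I|² = 2 < 16 = 4², so this pole is inside the contour.
  |2 - I|² = 5 < 16 = 4², so this pole is inside the contour.

With P(z) = sin(2*z) and Q(z) = z^2 - 3*z + 2*I*z + 1 - 3*I, each pole is simple, so Res(f, z₀) = P(z₀)/Q'(z₀) with Q'(z) = 2*z - 3 + 2*I.
  Res(f, 1 - I) = P(1 - I)/Q'(1 - I) = (sin(2 - 2*I))/(-1) = -sin(2 - 2*I)
  Res(f, 2 - I) = P(2 - I)/Q'(2 - I) = (sin(4 - 2*I))/(1) = sin(4 - 2*I)

Sum of residues inside C: -sin(2 - 2*I) + sin(4 - 2*I)
∮_C f(z) dz = 2πi · (-sin(2 - 2*I) + sin(4 - 2*I)) = -2*I*pi*sin(2 - 2*I) + 2*I*pi*sin(4 - 2*I)

Final answer: -2*I*pi*sin(2 - 2*I) + 2*I*pi*sin(4 - 2*I)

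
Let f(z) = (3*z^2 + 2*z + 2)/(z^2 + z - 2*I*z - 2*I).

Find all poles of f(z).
The singularities of f are the zeros of the denominator. Factoring,
  z^2 + z - 2*I*z - 2*I = (z - 2*I)*(z + 1)
so the candidates are z = 2*I, z = -1.

Check the numerator P(z) = 3*z^2 + 2*z + 2 at each one:
  P(2*I) = -10 + 4*I ≠ 0, so z = 2*I is a (simple) pole.
  P(-1) = 3 ≠ 0, so z = -1 is a (simple) pole.

Poles of f: {-1, 2*I}

Final answer: {-1, 2*I}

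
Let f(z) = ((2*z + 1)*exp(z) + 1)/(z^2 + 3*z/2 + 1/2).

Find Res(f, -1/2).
Write f(z) = P(z)/Q(z) with P(z) = (2*z + 1)*exp(z) + 1 and Q(z) = z^2 + 3*z/2 + 1/2.
The denominator factors as Q(z) = (z + 1/2)*(z + 1), so z = -1/2 is a simple zero of Q and P is analytic there; z = -1/2 is therefore a simple pole and
  Res(f, z₀) = P(z₀)/Q'(z₀).

Q'(z) = 2*z + 3/2, so Q'(-1/2) = 1/2.
P(-1/2) = 1.

Res(f, -1/2) = (1)/(1/2) = 2

Final answer: 2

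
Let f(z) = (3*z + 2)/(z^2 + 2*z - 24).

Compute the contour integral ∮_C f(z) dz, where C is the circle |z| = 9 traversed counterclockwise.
By the residue theorem, ∮_C f(z) dz = 2πi · (sum of the residues of f at the poles inside |z| = 9).

The denominator factors as (z - 4)*(z + 6), so the singularities of f are simple poles at z = 4, z = -6.
  |4|² = 16 < 81 = 9², so this pole is inside the contour.
  |-6|² = 36 < 81 = 9², so this pole is inside the contour.

With P(z) = 3*z + 2 and Q(z) = z^2 + 2*z - 24, each pole is simple, so Res(f, z₀) = P(z₀)/Q'(z₀) with Q'(z) = 2*z + 2.
  Res(f, 4) = P(4)/Q'(4) = (14)/(10) = 7/5
  Res(f, -6) = P(-6)/Q'(-6) = (-16)/(-10) = 8/5

Sum of residues inside C: 3
∮_C f(z) dz = 2πi · (3) = 6*I*pi

Final answer: 6*I*pi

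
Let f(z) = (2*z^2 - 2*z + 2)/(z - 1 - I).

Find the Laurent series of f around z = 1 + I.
Put w = z - (1 + I), i.e. z = w + 1 + I. The denominator is w, so it suffices to rewrite the numerator in powers of w.

P(z) = 2*z^2 - 2*z + 2
P(w + 1 + I) = 2*I + (2 + 4*I)*w + 2*w^2

Dividing each term by w:
  f = 2*I/w + 2 + 4*I + 2*w

Substituting back w = z - 1 - I:
  f(z) = 2*I/(z - 1 - I) + 2 + 4*I + 2*(z - 1 - I)

The series is finite because the numerator is a polynomial; the negative powers form the principal part, and the coefficient of 1/(z - 1 - I) gives Res(f, 1 + I) = 2*I.

Final answer: 2*I/(z - 1 - I) + 2 + 4*I + 2*(z - 1 - I)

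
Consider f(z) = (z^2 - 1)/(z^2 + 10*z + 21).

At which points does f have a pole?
The singularities of f are the zeros of the denominator. Factoring,
  z^2 + 10*z + 21 = (z + 3)*(z + 7)
so the candidates are z = -3, z = -7.

Check the numerator P(z) = z^2 - 1 at each one:
  P(-3) = 8 ≠ 0, so z = -3 is a (simple) pole.
  P(-7) = 48 ≠ 0, so z = -7 is a (simple) pole.

Poles of f: {-7, -3}

Final answer: {-7, -3}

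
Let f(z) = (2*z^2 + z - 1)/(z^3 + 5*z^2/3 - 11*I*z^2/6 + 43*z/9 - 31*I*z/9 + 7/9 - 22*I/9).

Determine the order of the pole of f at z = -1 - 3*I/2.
Factor the denominator:
  z^3 + 5*z^2/3 - 11*I*z^2/6 + 43*z/9 - 31*I*z/9 + 7/9 - 22*I/9 = (z + 1 + 3*I/2)*(z + 1/3 - 3*I)*(z + 1/3 - I/3)

The numerator P(z) = 2*z^2 + z - 1 has P(-1 - 3*I/2) = -9/2 + 9*I/2 ≠ 0, so no factor of (z + 1 + 3*I/2) cancels.
Near z = -1 - 3*I/2 we can therefore write f(z) = g(z)/(z + 1 + 3*I/2) with g analytic at -1 - 3*I/2 and g(-1 - 3*I/2) ≠ 0 (g is the numerator divided by the remaining denominator factors).

Hence z = -1 - 3*I/2 is a pole of order 1.

Final answer: 1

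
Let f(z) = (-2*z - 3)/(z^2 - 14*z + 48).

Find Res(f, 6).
15/2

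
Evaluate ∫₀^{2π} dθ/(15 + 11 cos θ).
sqrt(26)*pi/26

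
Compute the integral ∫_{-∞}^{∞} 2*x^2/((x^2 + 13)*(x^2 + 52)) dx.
Let f(z) = 2*z^2/((z^2 + 13)*(z^2 + 52)). The denominator has no real zeros and deg Q - deg P = 2 ≥ 2, so the integral of f over the upper semicircle |z| = R tends to 0 as R → ∞. Closing the contour in the upper half-plane,
  ∫_{-∞}^{∞} f(x) dx = 2πi · Σ Res(f, z_k)  over the poles with Im z_k > 0.

Zeros of the denominator: z^2 + 52 = 0 gives z = ±2*sqrt(13)*I; z^2 + 13 = 0 gives z = ±sqrt(13)*I.
Upper half-plane: z = sqrt(13)*I, z = 2*sqrt(13)*I (simple).

Each pole is a simple zero of Q(z) = z^4 + 65*z^2 + 676, so Res(f, z₀) = P(z₀)/Q'(z₀) with P(z) = 2*z^2, Q'(z) = 4*z^3 + 130*z:
  Res(f, sqrt(13)*I) = (-26)/(78*sqrt(13)*I) = sqrt(13)*I/39
  Res(f, 2*sqrt(13)*I) = (-104)/(-156*sqrt(13)*I) = -2*sqrt(13)*I/39

Sum of residues: -sqrt(13)*I/39
∫_{-∞}^{∞} f(x) dx = 2πi · (-sqrt(13)*I/39) = 2*sqrt(13)*pi/39

Final answer: 2*sqrt(13)*pi/39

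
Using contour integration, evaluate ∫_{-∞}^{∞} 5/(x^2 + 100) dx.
Let f(z) = 5/(z^2 + 100). The denominator has no real zeros and deg Q - deg P = 2 ≥ 2, so the integral of f over the upper semicircle |z| = R tends to 0 as R → ∞. Closing the contour in the upper half-plane,
  ∫_{-∞}^{∞} f(x) dx = 2πi · Σ Res(f, z_k)  over the poles with Im z_k > 0.

Zeros of the denominator: z^2 + 100 = 0 gives z = ±10*I.
Upper half-plane: z = 10*I (simple).

Each pole is a simple zero of Q(z) = z^2 + 100, so Res(f, z₀) = P(z₀)/Q'(z₀) with P(z) = 5, Q'(z) = 2*z:
  Res(f, 10*I) = (5)/(20*I) = -I/4

∫_{-∞}^{∞} f(x) dx = 2πi · (-I/4) = pi/2

Final answer: pi/2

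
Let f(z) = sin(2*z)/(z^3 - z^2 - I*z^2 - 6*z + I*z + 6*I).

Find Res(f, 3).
Write f(z) = P(z)/Q(z) with P(z) = sin(2*z) and Q(z) = z^3 - z^2 - I*z^2 - 6*z + I*z + 6*I.
The denominator factors as Q(z) = (z - I)*(z - 3)*(z + 2), so z = 3 is a simple zero of Q and P is analytic there; z = 3 is therefore a simple pole and
  Res(f, z₀) = P(z₀)/Q'(z₀).

Q'(z) = 3*z^2 - 2*z - 2*I*z - 6 + I, so Q'(3) = 15 - 5*I.
P(3) = sin(6).

Res(f, 3) = (sin(6))/(15 - 5*I) = (3/50 + I/50)*sin(6)

Final answer: (3/50 + I/50)*sin(6)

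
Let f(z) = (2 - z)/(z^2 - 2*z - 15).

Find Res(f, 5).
-3/8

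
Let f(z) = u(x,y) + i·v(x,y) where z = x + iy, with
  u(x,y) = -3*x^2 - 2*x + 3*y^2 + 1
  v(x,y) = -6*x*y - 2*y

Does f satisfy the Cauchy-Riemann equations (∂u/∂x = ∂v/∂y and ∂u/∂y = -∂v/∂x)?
∂u/∂x = -6*x - 2
∂v/∂y = -6*x - 2
∂u/∂y = 6*y
∂v/∂x = -6*y
∂u/∂x = ∂v/∂y and ∂u/∂y = -∂v/∂x hold identically; f is analytic.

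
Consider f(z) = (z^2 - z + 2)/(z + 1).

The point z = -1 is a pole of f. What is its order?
Factor the denominator:
  z + 1 = (z + 1)

The numerator P(z) = z^2 - z + 2 has P(-1) = 4 ≠ 0, so no factor of (z + 1) cancels.
Near z = -1 we can therefore write f(z) = g(z)/(z + 1) with g analytic at -1 and g(-1) ≠ 0 (g is just the numerator).

Hence z = -1 is a pole of order 1.

Final answer: 1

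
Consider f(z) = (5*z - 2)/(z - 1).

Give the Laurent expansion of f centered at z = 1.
Put w = z - (1), i.e. z = w + 1. The denominator is w, so it suffices to rewrite the numerator in powers of w.

P(z) = 5*z - 2
P(w + 1) = 3 + 5*w

Dividing each term by w:
  f = 3/w + 5

Substituting back w = z - 1:
  f(z) = 3/(z - 1) + 5

The series is finite because the numerator is a polynomial; the negative powers form the principal part, and the coefficient of 1/(z - 1) gives Res(f, 1) = 3.

Final answer: 3/(z - 1) + 5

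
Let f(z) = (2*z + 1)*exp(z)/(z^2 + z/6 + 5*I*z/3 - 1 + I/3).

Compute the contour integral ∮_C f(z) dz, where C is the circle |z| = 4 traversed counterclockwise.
pi*(120/53 + 216*I/53)*exp(1/2 - I) + pi*(-120/53 - 4*I/53)*exp(-2/3 - 2*I/3)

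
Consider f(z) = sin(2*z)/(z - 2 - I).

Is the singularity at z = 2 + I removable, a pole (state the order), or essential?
Write f(z) = g(z)/(z - 2 - I) with g(z) = sin(2*z).
g is entire and g(2 + I) = sin(4 + 2*I) ≠ 0, so no factor of (z - 2 - I) cancels: the Laurent expansion of f about z = 2 + I starts at the power -1, i.e. lim_{z→z₀} (z - z₀) f(z) = sin(4 + 2*I) is finite and nonzero.
So z = 2 + I is a pole of order 1.

Final answer: pole of order 1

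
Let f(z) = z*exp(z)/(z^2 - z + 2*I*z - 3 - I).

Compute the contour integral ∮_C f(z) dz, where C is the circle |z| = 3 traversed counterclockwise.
pi*(-2/3 + 2*I/3)*exp(-1 - I) + pi*(2/3 + 4*I/3)*exp(2 - I)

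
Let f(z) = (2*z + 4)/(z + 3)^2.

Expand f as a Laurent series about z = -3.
Put w = z - (-3), i.e. z = w - 3. The denominator is w^2, so it suffices to rewrite the numerator in powers of w.

P(z) = 2*z + 4
P(w - 3) = -2 + 2*w

Dividing each term by w^2:
  f = -2/w^2 + 2/w

Substituting back w = z + 3:
  f(z) = -2/(z + 3)^2 + 2/(z + 3)

The series is finite because the numerator is a polynomial; the negative powers form the principal part, and the coefficient of 1/(z + 3) gives Res(f, -3) = 2.

Final answer: -2/(z + 3)^2 + 2/(z + 3)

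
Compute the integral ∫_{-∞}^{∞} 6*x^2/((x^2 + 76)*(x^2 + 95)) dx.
Let f(z) = 6*z^2/((z^2 + 76)*(z^2 + 95)). The denominator has no real zeros and deg Q - deg P = 2 ≥ 2, so the integral of f over the upper semicircle |z| = R tends to 0 as R → ∞. Closing the contour in the upper half-plane,
  ∫_{-∞}^{∞} f(x) dx = 2πi · Σ Res(f, z_k)  over the poles with Im z_k > 0.

Zeros of the denominator: z^2 + 95 = 0 gives z = ±sqrt(95)*I; z^2 + 76 = 0 gives z = ±2*sqrt(19)*I.
Upper half-plane: z = 2*sqrt(19)*I, z = sqrt(95)*I (simple).

Each pole is a simple zero of Q(z) = z^4 + 171*z^2 + 7220, so Res(f, z₀) = P(z₀)/Q'(z₀) with P(z) = 6*z^2, Q'(z) = 4*z^3 + 342*z:
  Res(f, 2*sqrt(19)*I) = (-456)/(76*sqrt(19)*I) = 6*sqrt(19)*I/19
  Res(f, sqrt(95)*I) = (-570)/(-38*sqrt(95)*I) = -3*sqrt(95)*I/19

Sum of residues: 3*I*(-sqrt(95) + 2*sqrt(19))/19
∫_{-∞}^{∞} f(x) dx = 2πi · (3*I*(-sqrt(95) + 2*sqrt(19))/19) = 6*pi*(-2*sqrt(19) + sqrt(95))/19

Final answer: 6*pi*(-2*sqrt(19) + sqrt(95))/19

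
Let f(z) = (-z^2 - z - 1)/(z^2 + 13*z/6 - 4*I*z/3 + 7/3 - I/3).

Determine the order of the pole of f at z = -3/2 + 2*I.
Factor the denominator:
  z^2 + 13*z/6 - 4*I*z/3 + 7/3 - I/3 = (z + 3/2 - 2*I)*(z + 2/3 + 2*I/3)

The numerator P(z) = -z^2 - z - 1 has P(-3/2 + 2*I) = 9/4 + 4*I ≠ 0, so no factor of (z + 3/2 - 2*I) cancels.
Near z = -3/2 + 2*I we can therefore write f(z) = g(z)/(z + 3/2 - 2*I) with g analytic at -3/2 + 2*I and g(-3/2 + 2*I) ≠ 0 (g is the numerator divided by the remaining denominator factors).

Hence z = -3/2 + 2*I is a pole of order 1.

Final answer: 1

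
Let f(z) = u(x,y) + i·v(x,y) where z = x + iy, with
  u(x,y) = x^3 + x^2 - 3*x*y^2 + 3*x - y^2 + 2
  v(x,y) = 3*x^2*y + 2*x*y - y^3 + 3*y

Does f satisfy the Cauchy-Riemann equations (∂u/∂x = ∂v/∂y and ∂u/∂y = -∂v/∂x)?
∂u/∂x = 3*x^2 + 2*x - 3*y^2 + 3
∂v/∂y = 3*x^2 + 2*x - 3*y^2 + 3
∂u/∂y = -6*x*y - 2*y
∂v/∂x = 6*x*y + 2*y
∂u/∂x = ∂v/∂y and ∂u/∂y = -∂v/∂x hold identically; f is analytic.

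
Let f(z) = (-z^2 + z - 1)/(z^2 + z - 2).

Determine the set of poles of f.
{-2, 1}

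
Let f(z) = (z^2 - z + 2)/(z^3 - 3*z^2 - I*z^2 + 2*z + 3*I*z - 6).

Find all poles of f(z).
The singularities of f are the zeros of the denominator. Factoring,
  z^3 - 3*z^2 - I*z^2 + 2*z + 3*I*z - 6 = (z - 2*I)*(z + I)*(z - 3)
so the candidates are z = 2*I, z = -I, z = 3.

Check the numerator P(z) = z^2 - z + 2 at each one:
  P(2*I) = -2 - 2*I ≠ 0, so z = 2*I is a (simple) pole.
  P(-I) = 1 + I ≠ 0, so z = -I is a (simple) pole.
  P(3) = 8 ≠ 0, so z = 3 is a (simple) pole.

Poles of f: {-I, 2*I, 3}

Final answer: {-I, 2*I, 3}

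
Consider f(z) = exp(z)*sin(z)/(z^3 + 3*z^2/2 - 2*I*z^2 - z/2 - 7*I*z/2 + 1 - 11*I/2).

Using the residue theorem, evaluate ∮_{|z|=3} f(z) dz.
By the residue theorem, ∮_C f(z) dz = 2πi · (sum of the residues of f at the poles inside |z| = 3).

The denominator factors as (z + 2 - I)*(z - 1 - 2*I)*(z + 1/2 + I), so the singularities of f are simple poles at z = -2 + I, z = 1 + 2*I, z = -1/2 - I.
  |-2 + I|² = 5 < 9 = 3², so this pole is inside the contour.
  |1 + 2*I|² = 5 < 9 = 3², so this pole is inside the contour.
  |-1/2 - I|² = 5/4 < 9 = 3², so this pole is inside the contour.

With P(z) = exp(z)*sin(z) and Q(z) = z^3 + 3*z^2/2 - 2*I*z^2 - z/2 - 7*I*z/2 + 1 - 11*I/2, each pole is simple, so Res(f, z₀) = P(z₀)/Q'(z₀) with Q'(z) = 3*z^2 + 3*z - 4*I*z - 1/2 - 7*I/2.
  Res(f, -2 + I) = P(-2 + I)/Q'(-2 + I) = (-exp(-2 + I)*sin(2 - I))/(13/2 - 9*I/2) = (-13/125 - 9*I/125)*exp(-2 + I)*sin(2 - I)
  Res(f, 1 + 2*I) = P(1 + 2*I)/Q'(1 + 2*I) = (exp(1 + 2*I)*sin(1 + 2*I))/(3/2 + 21*I/2) = (1/75 - 7*I/75)*exp(1 + 2*I)*sin(1 + 2*I)
  Res(f, -1/2 - I) = P(-1/2 - I)/Q'(-1/2 - I) = (-exp(-1/2 - I)*sin(1/2 + I))/(-33/4 - 3*I/2) = (44/375 - 8*I/375)*exp(-1/2 - I)*sin(1/2 + I)

Sum of residues inside C: (-13/125 - 9*I/125)*exp(-2 + I)*sin(2 - I) + (44/375 - 8*I/375)*exp(-1/2 - I)*sin(1/2 + I) + (1/75 - 7*I/75)*exp(1 + 2*I)*sin(1 + 2*I)
∮_C f(z) dz = 2πi · ((-13/125 - 9*I/125)*exp(-2 + I)*sin(2 - I) + (44/375 - 8*I/375)*exp(-1/2 - I)*sin(1/2 + I) + (1/75 - 7*I/75)*exp(1 + 2*I)*sin(1 + 2*I)) = pi*(18/125 - 26*I/125)*exp(-2 + I)*sin(2 - I) + pi*(16/375 + 88*I/375)*exp(-1/2 - I)*sin(1/2 + I) + pi*(14/75 + 2*I/75)*exp(1 + 2*I)*sin(1 + 2*I)

Final answer: pi*(18/125 - 26*I/125)*exp(-2 + I)*sin(2 - I) + pi*(16/375 + 88*I/375)*exp(-1/2 - I)*sin(1/2 + I) + pi*(14/75 + 2*I/75)*exp(1 + 2*I)*sin(1 + 2*I)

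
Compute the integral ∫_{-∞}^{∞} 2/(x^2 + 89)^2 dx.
Let f(z) = 2/(z^2 + 89)^2. The denominator has no real zeros and deg Q - deg P = 4 ≥ 2, so the integral of f over the upper semicircle |z| = R tends to 0 as R → ∞. Closing the contour in the upper half-plane,
  ∫_{-∞}^{∞} f(x) dx = 2πi · Σ Res(f, z_k)  over the poles with Im z_k > 0.

Zeros of the denominator: z^2 + 89 = 0 gives z = ±sqrt(89)*I.
Upper half-plane: z = sqrt(89)*I (a pole of order 2).

Write f(z) = g(z)/(z - sqrt(89)*I)^2 with g(z) = 2/(z + sqrt(89)*I)^2. For a double pole, Res(f, z₀) = g'(z₀):
  g'(z) = -4/(z + sqrt(89)*I)^3
  Res(f, sqrt(89)*I) = g'(sqrt(89)*I) = -sqrt(89)*I/15842

∫_{-∞}^{∞} f(x) dx = 2πi · (-sqrt(89)*I/15842) = sqrt(89)*pi/7921

Final answer: sqrt(89)*pi/7921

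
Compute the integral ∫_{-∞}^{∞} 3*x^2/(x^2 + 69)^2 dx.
Let f(z) = 3*z^2/(z^2 + 69)^2. The denominator has no real zeros and deg Q - deg P = 2 ≥ 2, so the integral of f over the upper semicircle |z| = R tends to 0 as R → ∞. Closing the contour in the upper half-plane,
  ∫_{-∞}^{∞} f(x) dx = 2πi · Σ Res(f, z_k)  over the poles with Im z_k > 0.

Zeros of the denominator: z^2 + 69 = 0 gives z = ±sqrt(69)*I.
Upper half-plane: z = sqrt(69)*I (a pole of order 2).

Write f(z) = g(z)/(z - sqrt(69)*I)^2 with g(z) = 3*z^2/(z + sqrt(69)*I)^2. For a double pole, Res(f, z₀) = g'(z₀):
  g'(z) = 6*sqrt(69)*I*z/(z + sqrt(69)*I)^3
  Res(f, sqrt(69)*I) = g'(sqrt(69)*I) = -sqrt(69)*I/92

∫_{-∞}^{∞} f(x) dx = 2πi · (-sqrt(69)*I/92) = sqrt(69)*pi/46

Final answer: sqrt(69)*pi/46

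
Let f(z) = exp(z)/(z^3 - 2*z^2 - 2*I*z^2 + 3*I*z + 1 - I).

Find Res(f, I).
Write f(z) = P(z)/Q(z) with P(z) = exp(z) and Q(z) = z^3 - 2*z^2 - 2*I*z^2 + 3*I*z + 1 - I.
The denominator factors as Q(z) = (z - 1)*(z - I)*(z - 1 - I), so z = I is a simple zero of Q and P is analytic there; z = I is therefore a simple pole and
  Res(f, z₀) = P(z₀)/Q'(z₀).

Q'(z) = 3*z^2 - 4*z - 4*I*z + 3*I, so Q'(I) = 1 - I.
P(I) = exp(I).

Res(f, I) = (exp(I))/(1 - I) = (1/2 + I/2)*exp(I)

Final answer: (1/2 + I/2)*exp(I)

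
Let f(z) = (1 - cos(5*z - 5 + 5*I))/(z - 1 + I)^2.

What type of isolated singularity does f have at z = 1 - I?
Let u = z - 1 + I. The argument of cos is 5*z - 5 + 5*I = 5u, so
  f = (1 - cos(5u))/u^2 = ((5u)^2/2 - (5u)^4/24 + ...)/u^2 = 25/2 - (625/24)*u^2 + ...
The Laurent expansion about u = 0 has no negative powers; equivalently lim_{z→1 - I} f(z) = 25/2 exists and is finite.
So the singularity is removable.

Final answer: removable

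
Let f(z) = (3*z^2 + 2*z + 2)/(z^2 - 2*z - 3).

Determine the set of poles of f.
The singularities of f are the zeros of the denominator. Factoring,
  z^2 - 2*z - 3 = (z + 1)*(z - 3)
so the candidates are z = -1, z = 3.

Check the numerator P(z) = 3*z^2 + 2*z + 2 at each one:
  P(-1) = 3 ≠ 0, so z = -1 is a (simple) pole.
  P(3) = 35 ≠ 0, so z = 3 is a (simple) pole.

Poles of f: {-1, 3}

Final answer: {-1, 3}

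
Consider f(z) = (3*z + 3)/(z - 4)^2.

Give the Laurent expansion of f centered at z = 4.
Put w = z - (4), i.e. z = w + 4. The denominator is w^2, so it suffices to rewrite the numerator in powers of w.

P(z) = 3*z + 3
P(w + 4) = 15 + 3*w

Dividing each term by w^2:
  f = 15/w^2 + 3/w

Substituting back w = z - 4:
  f(z) = 15/(z - 4)^2 + 3/(z - 4)

The series is finite because the numerator is a polynomial; the negative powers form the principal part, and the coefficient of 1/(z - 4) gives Res(f, 4) = 3.

Final answer: 15/(z - 4)^2 + 3/(z - 4)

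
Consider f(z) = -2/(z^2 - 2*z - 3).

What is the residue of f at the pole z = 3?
Write f(z) = P(z)/Q(z) with P(z) = -2 and Q(z) = z^2 - 2*z - 3.
The denominator factors as Q(z) = (z + 1)*(z - 3), so z = 3 is a simple zero of Q and P is analytic there; z = 3 is therefore a simple pole and
  Res(f, z₀) = P(z₀)/Q'(z₀).

Q'(z) = 2*z - 2, so Q'(3) = 4.
P(3) = -2.

Res(f, 3) = (-2)/(4) = -1/2

Final answer: -1/2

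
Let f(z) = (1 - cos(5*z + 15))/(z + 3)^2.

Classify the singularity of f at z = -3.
removable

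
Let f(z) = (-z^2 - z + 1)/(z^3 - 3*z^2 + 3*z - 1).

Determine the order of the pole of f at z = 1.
Factor the denominator:
  z^3 - 3*z^2 + 3*z - 1 = (z - 1)^3

The numerator P(z) = -z^2 - z + 1 has P(1) = -1 ≠ 0, so no factor of (z - 1) cancels.
Near z = 1 we can therefore write f(z) = g(z)/(z - 1)^3 with g analytic at 1 and g(1) ≠ 0 (g is just the numerator).

Hence z = 1 is a pole of order 3.

Final answer: 3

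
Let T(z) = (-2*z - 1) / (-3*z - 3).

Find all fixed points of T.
T(z) = z means -2*z - 1 = z*(-3*z - 3), i.e.
  -3*z^2 - z + 1 = 0.
Discriminant: (-1)^2 - 4*(-3)*(1) = 13, so the roots are real.
  z = (1 ± sqrt(13))/(2*(-3))
Fixed points: {-sqrt(13)/6 - 1/6, -1/6 + sqrt(13)/6}

Final answer: {-sqrt(13)/6 - 1/6, -1/6 + sqrt(13)/6}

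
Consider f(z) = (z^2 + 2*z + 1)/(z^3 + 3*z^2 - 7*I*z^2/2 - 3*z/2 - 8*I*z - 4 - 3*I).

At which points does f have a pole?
The singularities of f are the zeros of the denominator. Factoring,
  z^3 + 3*z^2 - 7*I*z^2/2 - 3*z/2 - 8*I*z - 4 - 3*I = (z + 2 - I)*(z - 2*I)*(z + 1 - I/2)
so the candidates are z = -2 + I, z = 2*I, z = -1 + I/2.

Check the numerator P(z) = z^2 + 2*z + 1 at each one:
  P(-2 + I) = -2*I ≠ 0, so z = -2 + I is a (simple) pole.
  P(2*I) = -3 + 4*I ≠ 0, so z = 2*I is a (simple) pole.
  P(-1 + I/2) = -1/4 ≠ 0, so z = -1 + I/2 is a (simple) pole.

Poles of f: {-2 + I, -1 + I/2, 2*I}

Final answer: {-2 + I, -1 + I/2, 2*I}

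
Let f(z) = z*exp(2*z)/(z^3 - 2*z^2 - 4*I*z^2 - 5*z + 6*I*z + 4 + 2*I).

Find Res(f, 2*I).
Write f(z) = P(z)/Q(z) with P(z) = z*exp(2*z) and Q(z) = z^3 - 2*z^2 - 4*I*z^2 - 5*z + 6*I*z + 4 + 2*I.
The denominator factors as Q(z) = (z - 2*I)*(z - 2 - I)*(z - I), so z = 2*I is a simple zero of Q and P is analytic there; z = 2*I is therefore a simple pole and
  Res(f, z₀) = P(z₀)/Q'(z₀).

Q'(z) = 3*z^2 - 4*z - 8*I*z - 5 + 6*I, so Q'(2*I) = -1 - 2*I.
P(2*I) = 2*I*exp(4*I).

Res(f, 2*I) = (2*I*exp(4*I))/(-1 - 2*I) = (-4/5 - 2*I/5)*exp(4*I)

Final answer: (-4/5 - 2*I/5)*exp(4*I)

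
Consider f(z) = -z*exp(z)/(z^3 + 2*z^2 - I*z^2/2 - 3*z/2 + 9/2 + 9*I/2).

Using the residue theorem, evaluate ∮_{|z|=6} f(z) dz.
By the residue theorem, ∮_C f(z) dz = 2πi · (sum of the residues of f at the poles inside |z| = 6).

The denominator factors as (z - 3*I/2)*(z + 3)*(z - 1 + I), so the singularities of f are simple poles at z = 3*I/2, z = -3, z = 1 - I.
  |3*I/2|² = 9/4 < 36 = 6², so this pole is inside the contour.
  |-3|² = 9 < 36 = 6², so this pole is inside the contour.
  |1 - I|² = 2 < 36 = 6², so this pole is inside the contour.

With P(z) = -z*exp(z) and Q(z) = z^3 + 2*z^2 - I*z^2/2 - 3*z/2 + 9/2 + 9*I/2, each pole is simple, so Res(f, z₀) = P(z₀)/Q'(z₀) with Q'(z) = 3*z^2 + 4*z - I*z - 3/2.
  Res(f, 3*I/2) = P(3*I/2)/Q'(3*I/2) = (-3*I*exp(3*I/2)/2)/(-27/4 + 6*I) = (-16/145 + 18*I/145)*exp(3*I/2)
  Res(f, -3) = P(-3)/Q'(-3) = (3*exp(-3))/(27/2 + 3*I) = (18/85 - 4*I/85)*exp(-3)
  Res(f, 1 - I) = P(1 - I)/Q'(1 - I) = ((-1 + I)*exp(1 - I))/(3/2 - 11*I) = (-50/493 - 38*I/493)*exp(1 - I)

Sum of residues inside C: (-16/145 + 18*I/145)*exp(3*I/2) + (18/85 - 4*I/85)*exp(-3) + (-50/493 - 38*I/493)*exp(1 - I)
∮_C f(z) dz = 2πi · ((-16/145 + 18*I/145)*exp(3*I/2) + (18/85 - 4*I/85)*exp(-3) + (-50/493 - 38*I/493)*exp(1 - I)) = pi*(76/493 - 100*I/493)*exp(1 - I) + pi*(-36/145 - 32*I/145)*exp(3*I/2) + pi*(8/85 + 36*I/85)*exp(-3)

Final answer: pi*(76/493 - 100*I/493)*exp(1 - I) + pi*(-36/145 - 32*I/145)*exp(3*I/2) + pi*(8/85 + 36*I/85)*exp(-3)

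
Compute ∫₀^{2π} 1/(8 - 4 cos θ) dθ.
Call the integral J. The integrand is 2π-periodic and we integrate over a full period, so shifting θ does not change the value (θ → θ + π flips the sign of the trig term). Hence
  J = ∫₀^{2π} dθ/(8 + 4 cos θ).
Put z = e^{iθ}: then cos θ = (z + 1/z)/2, dθ = dz/(iz), and z runs once counterclockwise around |z| = 1:
  J = ∮_{|z|=1} 1/(8 + 4*(z + 1/z)/2) · dz/(iz) = (2/i) ∮_{|z|=1} dz/(4*z^2 + 16*z + 4).
The roots of 4*z^2 + 16*z + 4 are z = (-8 ± sqrt(8^2 - 4^2))/4, with sqrt(48) = 4*sqrt(3); their product is 1, so only z₊ = -2 + sqrt(3) lies inside the unit circle (z₋ = -2 - sqrt(3) lies outside).
z₊ is a simple zero of q(z) = 4*z^2 + 16*z + 4, so Res(1/q, z₊) = 1/q'(z₊) with q'(z) = 8*z + 16; and q'(z₊) = 4*(z₊ - z₋) = 8*sqrt(3).
Therefore J = (2/i) · 2πi · 1/(8*sqrt(3)) = 2*pi/(4*sqrt(3)) = sqrt(3)*pi/6

Final answer: sqrt(3)*pi/6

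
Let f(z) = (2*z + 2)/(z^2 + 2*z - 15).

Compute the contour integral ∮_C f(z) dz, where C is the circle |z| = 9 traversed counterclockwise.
By the residue theorem, ∮_C f(z) dz = 2πi · (sum of the residues of f at the poles inside |z| = 9).

The denominator factors as (z - 3)*(z + 5), so the singularities of f are simple poles at z = 3, z = -5.
  |3|² = 9 < 81 = 9², so this pole is inside the contour.
  |-5|² = 25 < 81 = 9², so this pole is inside the contour.

With P(z) = 2*z + 2 and Q(z) = z^2 + 2*z - 15, each pole is simple, so Res(f, z₀) = P(z₀)/Q'(z₀) with Q'(z) = 2*z + 2.
  Res(f, 3) = P(3)/Q'(3) = (8)/(8) = 1
  Res(f, -5) = P(-5)/Q'(-5) = (-8)/(-8) = 1

Sum of residues inside C: 2
∮_C f(z) dz = 2πi · (2) = 4*I*pi

Final answer: 4*I*pi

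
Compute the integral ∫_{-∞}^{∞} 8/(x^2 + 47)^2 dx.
Let f(z) = 8/(z^2 + 47)^2. The denominator has no real zeros and deg Q - deg P = 4 ≥ 2, so the integral of f over the upper semicircle |z| = R tends to 0 as R → ∞. Closing the contour in the upper half-plane,
  ∫_{-∞}^{∞} f(x) dx = 2πi · Σ Res(f, z_k)  over the poles with Im z_k > 0.

Zeros of the denominator: z^2 + 47 = 0 gives z = ±sqrt(47)*I.
Upper half-plane: z = sqrt(47)*I (a pole of order 2).

Write f(z) = g(z)/(z - sqrt(47)*I)^2 with g(z) = 8/(z + sqrt(47)*I)^2. For a double pole, Res(f, z₀) = g'(z₀):
  g'(z) = -16/(z + sqrt(47)*I)^3
  Res(f, sqrt(47)*I) = g'(sqrt(47)*I) = -2*sqrt(47)*I/2209

∫_{-∞}^{∞} f(x) dx = 2πi · (-2*sqrt(47)*I/2209) = 4*sqrt(47)*pi/2209

Final answer: 4*sqrt(47)*pi/2209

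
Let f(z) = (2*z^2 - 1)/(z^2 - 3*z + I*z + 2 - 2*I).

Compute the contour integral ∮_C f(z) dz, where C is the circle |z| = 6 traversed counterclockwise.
By the residue theorem, ∮_C f(z) dz = 2πi · (sum of the residues of f at the poles inside |z| = 6).

The denominator factors as (z - 2)*(z - 1 + I), so the singularities of f are simple poles at z = 2, z = 1 - I.
  |2|² = 4 < 36 = 6², so this pole is inside the contour.
  |1 - I|² = 2 < 36 = 6², so this pole is inside the contour.

With P(z) = 2*z^2 - 1 and Q(z) = z^2 - 3*z + I*z + 2 - 2*I, each pole is simple, so Res(f, z₀) = P(z₀)/Q'(z₀) with Q'(z) = 2*z - 3 + I.
  Res(f, 2) = P(2)/Q'(2) = (7)/(1 + I) = 7/2 - 7*I/2
  Res(f, 1 - I) = P(1 - I)/Q'(1 - I) = (-1 - 4*I)/(-1 - I) = 5/2 + 3*I/2

Sum of residues inside C: 6 - 2*I
∮_C f(z) dz = 2πi · (6 - 2*I) = pi*(4 + 12*I)

Final answer: pi*(4 + 12*I)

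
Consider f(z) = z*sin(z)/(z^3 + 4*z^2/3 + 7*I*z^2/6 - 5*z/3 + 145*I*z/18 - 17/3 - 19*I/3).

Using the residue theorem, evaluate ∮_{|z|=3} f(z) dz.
By the residue theorem, ∮_C f(z) dz = 2πi · (sum of the residues of f at the poles inside |z| = 3).

The denominator factors as (z - 1 + 2*I/3)*(z - 2/3 + 2*I)*(z + 3 - 3*I/2), so the singularities of f are simple poles at z = 1 - 2*I/3, z = 2/3 - 2*I, z = -3 + 3*I/2.
  |1 - 2*I/3|² = 13/9 < 9 = 3², so this pole is inside the contour.
  |2/3 - 2*I|² = 40/9 < 9 = 3², so this pole is inside the contour.
  |-3 + 3*I/2|² = 45/4 > 9 = 3², so this pole is outside the contour.

With P(z) = z*sin(z) and Q(z) = z^3 + 4*z^2/3 + 7*I*z^2/6 - 5*z/3 + 145*I*z/18 - 17/3 - 19*I/3, each pole is simple, so Res(f, z₀) = P(z₀)/Q'(z₀) with Q'(z) = 3*z^2 + 8*z/3 + 7*I*z/3 - 5/3 + 145*I/18.
  Res(f, 1 - 2*I/3) = P(1 - 2*I/3)/Q'(1 - 2*I/3) = ((1 - 2*I/3)*sin(1 - 2*I/3))/(38/9 + 83*I/18) = (372/12665 - 2406*I/12665)*sin(1 - 2*I/3)
  Res(f, 2/3 - 2*I) = P(2/3 - 2*I)/Q'(2/3 - 2*I) = ((2/3 - 2*I)*sin(2/3 - 2*I))/(-53/9 - 67*I/18) = (228/3145 + 924*I/3145)*sin(2/3 - 2*I)

Sum of residues inside C: (372/12665 - 2406*I/12665)*sin(1 - 2*I/3) + (228/3145 + 924*I/3145)*sin(2/3 - 2*I)
∮_C f(z) dz = 2πi · ((372/12665 - 2406*I/12665)*sin(1 - 2*I/3) + (228/3145 + 924*I/3145)*sin(2/3 - 2*I)) = pi*(4812/12665 + 744*I/12665)*sin(1 - 2*I/3) + pi*(-1848/3145 + 456*I/3145)*sin(2/3 - 2*I)

Final answer: pi*(4812/12665 + 744*I/12665)*sin(1 - 2*I/3) + pi*(-1848/3145 + 456*I/3145)*sin(2/3 - 2*I)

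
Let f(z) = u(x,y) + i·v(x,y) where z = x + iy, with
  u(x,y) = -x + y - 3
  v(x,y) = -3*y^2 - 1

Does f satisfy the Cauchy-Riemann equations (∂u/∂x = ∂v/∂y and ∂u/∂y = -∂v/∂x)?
∂u/∂x = -1
∂v/∂y = -6*y
∂u/∂y = 1
∂v/∂x = 0
∂u/∂x ≠ ∂v/∂y and ∂u/∂y ≠ -∂v/∂x; the Cauchy-Riemann equations are not satisfied, so f is not analytic.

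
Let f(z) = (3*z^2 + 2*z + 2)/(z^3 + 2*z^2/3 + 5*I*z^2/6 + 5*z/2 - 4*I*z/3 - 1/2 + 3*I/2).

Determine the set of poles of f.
{-1 - 2*I, 3*I/2, 1/3 - I/3}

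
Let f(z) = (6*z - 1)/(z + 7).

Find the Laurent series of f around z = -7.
-43/(z + 7) + 6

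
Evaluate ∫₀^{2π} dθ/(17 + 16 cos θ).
Let J = ∫₀^{2π} dθ/(17 + 16 cos θ).
Put z = e^{iθ}: then cos θ = (z + 1/z)/2, dθ = dz/(iz), and z runs once counterclockwise around |z| = 1:
  J = ∮_{|z|=1} 1/(17 + 16*(z + 1/z)/2) · dz/(iz) = (2/i) ∮_{|z|=1} dz/(16*z^2 + 34*z + 16).
The roots of 16*z^2 + 34*z + 16 are z = (-17 ± sqrt(17^2 - 16^2))/16, with sqrt(33) = sqrt(33); their product is 1, so only z₊ = -17/16 + sqrt(33)/16 lies inside the unit circle (z₋ = -17/16 - sqrt(33)/16 lies outside).
z₊ is a simple zero of q(z) = 16*z^2 + 34*z + 16, so Res(1/q, z₊) = 1/q'(z₊) with q'(z) = 32*z + 34; and q'(z₊) = 16*(z₊ - z₋) = 2*sqrt(33).
Therefore J = (2/i) · 2πi · 1/(2*sqrt(33)) = 2*pi/(sqrt(33)) = 2*sqrt(33)*pi/33

Final answer: 2*sqrt(33)*pi/33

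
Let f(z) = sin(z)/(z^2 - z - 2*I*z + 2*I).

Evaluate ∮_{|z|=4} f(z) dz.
pi*(-4/5 + 2*I/5)*sin(1) + pi*(2/5 + 4*I/5)*sinh(2)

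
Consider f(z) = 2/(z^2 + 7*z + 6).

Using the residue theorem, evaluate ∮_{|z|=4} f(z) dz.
By the residue theorem, ∮_C f(z) dz = 2πi · (sum of the residues of f at the poles inside |z| = 4).

The denominator factors as (z + 6)*(z + 1), so the singularities of f are simple poles at z = -6, z = -1.
  |-6|² = 36 > 16 = 4², so this pole is outside the contour.
  |-1|² = 1 < 16 = 4², so this pole is inside the contour.

With P(z) = 2 and Q(z) = z^2 + 7*z + 6, each pole is simple, so Res(f, z₀) = P(z₀)/Q'(z₀) with Q'(z) = 2*z + 7.
  Res(f, -1) = P(-1)/Q'(-1) = (2)/(5) = 2/5

∮_C f(z) dz = 2πi · (2/5) = 4*I*pi/5

Final answer: 4*I*pi/5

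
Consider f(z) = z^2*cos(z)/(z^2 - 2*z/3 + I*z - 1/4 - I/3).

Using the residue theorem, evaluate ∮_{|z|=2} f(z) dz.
3*I*pi*cosh(1/2)/4 + pi*(2 + 7*I/12)*cos(2/3 - I/2)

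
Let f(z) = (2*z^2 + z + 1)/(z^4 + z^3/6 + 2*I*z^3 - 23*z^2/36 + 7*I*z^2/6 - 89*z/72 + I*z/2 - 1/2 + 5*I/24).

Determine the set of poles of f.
The singularities of f are the zeros of the denominator. Factoring,
  z^4 + z^3/6 + 2*I*z^3 - 23*z^2/36 + 7*I*z^2/6 - 89*z/72 + I*z/2 - 1/2 + 5*I/24 = (z - 2/3 + I)*(z + 1/3 - I/2)*(z + 1/2)*(z + 3*I/2)
so the candidates are z = 2/3 - I, z = -1/3 + I/2, z = -1/2, z = -3*I/2.

Check the numerator P(z) = 2*z^2 + z + 1 at each one:
  P(2/3 - I) = 5/9 - 11*I/3 ≠ 0, so z = 2/3 - I is a (simple) pole.
  P(-1/3 + I/2) = 7/18 - I/6 ≠ 0, so z = -1/3 + I/2 is a (simple) pole.
  P(-1/2) = 1 ≠ 0, so z = -1/2 is a (simple) pole.
  P(-3*I/2) = -7/2 - 3*I/2 ≠ 0, so z = -3*I/2 is a (simple) pole.

Poles of f: {-1/2, -1/3 + I/2, -3*I/2, 2/3 - I}

Final answer: {-1/2, -1/3 + I/2, -3*I/2, 2/3 - I}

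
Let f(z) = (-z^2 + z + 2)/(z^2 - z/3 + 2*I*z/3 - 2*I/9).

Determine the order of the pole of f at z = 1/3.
Factor the denominator:
  z^2 - z/3 + 2*I*z/3 - 2*I/9 = (z - 1/3)*(z + 2*I/3)

The numerator P(z) = -z^2 + z + 2 has P(1/3) = 20/9 ≠ 0, so no factor of (z - 1/3) cancels.
Near z = 1/3 we can therefore write f(z) = g(z)/(z - 1/3) with g analytic at 1/3 and g(1/3) ≠ 0 (g is the numerator divided by the remaining denominator factors).

Hence z = 1/3 is a pole of order 1.

Final answer: 1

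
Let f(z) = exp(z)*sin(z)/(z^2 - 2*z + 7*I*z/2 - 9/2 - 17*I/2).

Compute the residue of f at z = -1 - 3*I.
Write f(z) = P(z)/Q(z) with P(z) = exp(z)*sin(z) and Q(z) = z^2 - 2*z + 7*I*z/2 - 9/2 - 17*I/2.
The denominator factors as Q(z) = (z - 3 + I/2)*(z + 1 + 3*I), so z = -1 - 3*I is a simple zero of Q and P is analytic there; z = -1 - 3*I is therefore a simple pole and
  Res(f, z₀) = P(z₀)/Q'(z₀).

Q'(z) = 2*z - 2 + 7*I/2, so Q'(-1 - 3*I) = -4 - 5*I/2.
P(-1 - 3*I) = -exp(-1 - 3*I)*sin(1 + 3*I).

Res(f, -1 - 3*I) = (-exp(-1 - 3*I)*sin(1 + 3*I))/(-4 - 5*I/2) = (16/89 - 10*I/89)*exp(-1 - 3*I)*sin(1 + 3*I)

Final answer: (16/89 - 10*I/89)*exp(-1 - 3*I)*sin(1 + 3*I)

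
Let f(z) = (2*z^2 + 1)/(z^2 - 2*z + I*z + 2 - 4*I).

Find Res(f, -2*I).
14/13 - 21*I/13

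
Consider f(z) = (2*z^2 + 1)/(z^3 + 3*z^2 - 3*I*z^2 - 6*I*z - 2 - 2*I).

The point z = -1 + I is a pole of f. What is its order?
Factor the denominator:
  z^3 + 3*z^2 - 3*I*z^2 - 6*I*z - 2 - 2*I = (z + 1 - I)^3

The numerator P(z) = 2*z^2 + 1 has P(-1 + I) = 1 - 4*I ≠ 0, so no factor of (z + 1 - I) cancels.
Near z = -1 + I we can therefore write f(z) = g(z)/(z + 1 - I)^3 with g analytic at -1 + I and g(-1 + I) ≠ 0 (g is just the numerator).

Hence z = -1 + I is a pole of order 3.

Final answer: 3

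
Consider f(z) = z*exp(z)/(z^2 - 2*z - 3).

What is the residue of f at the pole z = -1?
exp(-1)/4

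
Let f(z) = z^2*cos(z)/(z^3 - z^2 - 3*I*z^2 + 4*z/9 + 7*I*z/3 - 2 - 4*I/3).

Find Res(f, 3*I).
Write f(z) = P(z)/Q(z) with P(z) = z^2*cos(z) and Q(z) = z^3 - z^2 - 3*I*z^2 + 4*z/9 + 7*I*z/3 - 2 - 4*I/3.
The denominator factors as Q(z) = (z - 3*I)*(z + 2*I/3)*(z - 1 - 2*I/3), so z = 3*I is a simple zero of Q and P is analytic there; z = 3*I is therefore a simple pole and
  Res(f, z₀) = P(z₀)/Q'(z₀).

Q'(z) = 3*z^2 - 2*z - 6*I*z + 4/9 + 7*I/3, so Q'(3*I) = -77/9 - 11*I/3.
P(3*I) = -9*cosh(3).

Res(f, 3*I) = (-9*cosh(3))/(-77/9 - 11*I/3) = (567/638 - 243*I/638)*cosh(3)

Final answer: (567/638 - 243*I/638)*cosh(3)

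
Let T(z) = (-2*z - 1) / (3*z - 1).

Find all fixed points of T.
T(z) = z means -2*z - 1 = z*(3*z - 1), i.e.
  3*z^2 + z + 1 = 0.
Discriminant: (1)^2 - 4*(3)*(1) = -11, so the roots are complex conjugates.
  z = (-1 ± I*sqrt(11))/(2*(3))
Fixed points: {-1/6 - sqrt(11)*I/6, -1/6 + sqrt(11)*I/6}

Final answer: {-1/6 - sqrt(11)*I/6, -1/6 + sqrt(11)*I/6}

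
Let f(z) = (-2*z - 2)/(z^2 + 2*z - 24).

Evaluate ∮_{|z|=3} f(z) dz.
0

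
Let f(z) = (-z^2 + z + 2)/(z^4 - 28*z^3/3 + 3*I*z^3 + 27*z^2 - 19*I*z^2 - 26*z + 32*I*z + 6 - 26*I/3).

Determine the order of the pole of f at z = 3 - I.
Factor the denominator:
  z^4 - 28*z^3/3 + 3*I*z^3 + 27*z^2 - 19*I*z^2 - 26*z + 32*I*z + 6 - 26*I/3 = (z - 3 + I)^3*(z - 1/3)

The numerator P(z) = -z^2 + z + 2 has P(3 - I) = -3 + 5*I ≠ 0, so no factor of (z - 3 + I) cancels.
Near z = 3 - I we can therefore write f(z) = g(z)/(z - 3 + I)^3 with g analytic at 3 - I and g(3 - I) ≠ 0 (g is the numerator divided by the remaining denominator factors).

Hence z = 3 - I is a pole of order 3.

Final answer: 3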